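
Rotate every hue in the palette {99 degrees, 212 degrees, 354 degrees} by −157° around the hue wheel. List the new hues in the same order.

99 − 157 = -58 → -58 + 360 = 302°
212 − 157 = 55°
354 − 157 = 197°

302°, 55°, 197°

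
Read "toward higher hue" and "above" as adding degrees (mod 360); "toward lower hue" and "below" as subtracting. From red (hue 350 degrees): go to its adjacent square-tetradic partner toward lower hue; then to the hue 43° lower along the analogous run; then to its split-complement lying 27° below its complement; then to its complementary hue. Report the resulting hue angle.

350 − 90 = 260°   (square ↓)
260 − 43 = 217°   (analog 43° ↓)
217 + 153 = 370 → 370 − 360 = 10°   (split-comp 27° ↓)
10 + 180 = 190°   (complement)

190°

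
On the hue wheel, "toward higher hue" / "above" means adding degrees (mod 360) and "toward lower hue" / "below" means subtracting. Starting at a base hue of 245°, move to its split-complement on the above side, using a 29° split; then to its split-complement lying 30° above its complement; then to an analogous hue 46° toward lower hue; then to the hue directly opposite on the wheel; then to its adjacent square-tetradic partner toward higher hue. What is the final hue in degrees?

split-comp 29° ↑ +209°: 245 + 209 = 454 → 454 − 360 = 94°
split-comp 30° ↑ +210°: 94 + 210 = 304°
analog 46° ↓ −46°: 304 − 46 = 258°
complement +180°: 258 + 180 = 438 → 438 − 360 = 78°
square ↑ +90°: 78 + 90 = 168°

168°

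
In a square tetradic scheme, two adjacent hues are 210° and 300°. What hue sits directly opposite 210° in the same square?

30°

A square tetradic scheme places four hues 90° apart; opposite corners are 180° apart.
210 + 180 = 390 → 390 − 360 = 30°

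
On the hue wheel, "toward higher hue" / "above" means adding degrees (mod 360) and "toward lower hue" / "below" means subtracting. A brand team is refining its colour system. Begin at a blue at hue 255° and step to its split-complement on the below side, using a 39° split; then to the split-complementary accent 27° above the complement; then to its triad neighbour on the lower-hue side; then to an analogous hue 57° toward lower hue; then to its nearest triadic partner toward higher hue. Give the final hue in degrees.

186°

split-comp 39° ↓ +141°: 255 + 141 = 396 → 396 − 360 = 36°
split-comp 27° ↑ +207°: 36 + 207 = 243°
triadic ↓ −120°: 243 − 120 = 123°
analog 57° ↓ −57°: 123 − 57 = 66°
triadic ↑ +120°: 66 + 120 = 186°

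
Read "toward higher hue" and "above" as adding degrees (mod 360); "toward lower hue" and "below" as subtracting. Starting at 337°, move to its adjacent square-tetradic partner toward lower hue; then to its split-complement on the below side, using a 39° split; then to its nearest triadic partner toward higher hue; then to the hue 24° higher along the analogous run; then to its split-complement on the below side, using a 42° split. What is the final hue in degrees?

310°

square ↓ −90°: 337 − 90 = 247°
split-comp 39° ↓ +141°: 247 + 141 = 388 → 388 − 360 = 28°
triadic ↑ +120°: 28 + 120 = 148°
analog 24° ↑ +24°: 148 + 24 = 172°
split-comp 42° ↓ +138°: 172 + 138 = 310°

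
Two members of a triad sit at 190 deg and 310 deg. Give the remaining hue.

70°

A triad spaces three hues 120° apart.
The full set is {70°, 190°, 310°}.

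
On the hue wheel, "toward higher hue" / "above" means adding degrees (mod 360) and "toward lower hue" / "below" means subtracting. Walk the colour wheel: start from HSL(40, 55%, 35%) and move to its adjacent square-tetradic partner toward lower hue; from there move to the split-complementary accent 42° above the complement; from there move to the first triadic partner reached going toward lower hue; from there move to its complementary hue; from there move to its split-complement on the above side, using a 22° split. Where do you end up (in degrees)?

40 − 90 = -50 → -50 + 360 = 310°   (square ↓)
310 + 222 = 532 → 532 − 360 = 172°   (split-comp 42° ↑)
172 − 120 = 52°   (triadic ↓)
52 + 180 = 232°   (complement)
232 + 202 = 434 → 434 − 360 = 74°   (split-comp 22° ↑)

74°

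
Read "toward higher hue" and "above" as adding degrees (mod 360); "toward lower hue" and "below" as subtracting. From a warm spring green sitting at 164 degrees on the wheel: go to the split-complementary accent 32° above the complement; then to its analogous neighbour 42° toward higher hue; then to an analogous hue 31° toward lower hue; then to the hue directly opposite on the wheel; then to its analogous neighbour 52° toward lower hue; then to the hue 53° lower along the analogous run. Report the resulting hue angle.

102°

164 + 212 = 376 → 376 − 360 = 16°   (split-comp 32° ↑)
16 + 42 = 58°   (analog 42° ↑)
58 − 31 = 27°   (analog 31° ↓)
27 + 180 = 207°   (complement)
207 − 52 = 155°   (analog 52° ↓)
155 − 53 = 102°   (analog 53° ↓)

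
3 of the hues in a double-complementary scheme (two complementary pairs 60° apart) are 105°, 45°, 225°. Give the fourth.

A rectangular tetradic uses two complementary pairs 60° apart: offsets 0°, 60°, 180°, 240°.
Among {45°, 105°, 225°}, 225° and 45° are a 180° pair.
The remaining hue 105° needs its own complement: 105 + 180 = 285°

285°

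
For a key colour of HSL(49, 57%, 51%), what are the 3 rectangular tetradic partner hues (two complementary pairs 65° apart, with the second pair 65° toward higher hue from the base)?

A rectangular tetradic uses two complementary pairs 65° apart: offsets 0°, 65°, 180°, 245°.
49 + 65 = 114°
49 + 180 = 229°
49 + 245 = 294°

114°, 229°, 294°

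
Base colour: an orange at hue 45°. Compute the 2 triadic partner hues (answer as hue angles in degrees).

165° and 285°

A triad places three hues 120° apart.
45 + 120 = 165°
45 + 240 = 285°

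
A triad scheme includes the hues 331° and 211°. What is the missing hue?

91°

A triad places three hues 120° apart.
The full set through 211° is {91°, 211°, 331°}.
Given {211°, 331°}, the missing hue is 91°.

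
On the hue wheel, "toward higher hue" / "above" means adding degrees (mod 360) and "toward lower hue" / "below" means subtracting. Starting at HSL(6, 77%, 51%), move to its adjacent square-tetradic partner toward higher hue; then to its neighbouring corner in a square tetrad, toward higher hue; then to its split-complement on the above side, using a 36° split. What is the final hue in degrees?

square ↑ +90°: 6 + 90 = 96°
square ↑ +90°: 96 + 90 = 186°
split-comp 36° ↑ +216°: 186 + 216 = 402 → 402 − 360 = 42°

42°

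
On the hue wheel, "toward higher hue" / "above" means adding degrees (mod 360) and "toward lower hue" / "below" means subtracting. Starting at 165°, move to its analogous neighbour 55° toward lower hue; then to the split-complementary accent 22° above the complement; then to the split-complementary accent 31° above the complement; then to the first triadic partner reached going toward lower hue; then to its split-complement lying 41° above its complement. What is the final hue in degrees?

264°

165 − 55 = 110°   (analog 55° ↓)
110 + 202 = 312°   (split-comp 22° ↑)
312 + 211 = 523 → 523 − 360 = 163°   (split-comp 31° ↑)
163 − 120 = 43°   (triadic ↓)
43 + 221 = 264°   (split-comp 41° ↑)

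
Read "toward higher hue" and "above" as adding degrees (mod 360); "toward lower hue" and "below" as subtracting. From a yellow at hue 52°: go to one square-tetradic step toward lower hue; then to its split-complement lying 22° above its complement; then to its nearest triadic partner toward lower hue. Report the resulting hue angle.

44°

52 − 90 = -38 → -38 + 360 = 322°   (square ↓)
322 + 202 = 524 → 524 − 360 = 164°   (split-comp 22° ↑)
164 − 120 = 44°   (triadic ↓)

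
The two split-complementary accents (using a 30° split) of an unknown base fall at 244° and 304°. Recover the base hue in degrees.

94°

The accents sit 30° either side of the complement, so the complement is their short-arc midpoint on the wheel.
Short-arc midpoint of 244° and 304°: 274°.
Base is 180° from the complement: 274 − 180 = 94°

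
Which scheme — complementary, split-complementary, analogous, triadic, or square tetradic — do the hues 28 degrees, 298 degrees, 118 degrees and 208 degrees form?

square tetradic

Sort the hues: 28°, 118°, 208°, 298°.
Successive gaps around the wheel: 90°, 90°, 90°, 90°.
Four hues every 90° form a square tetradic scheme.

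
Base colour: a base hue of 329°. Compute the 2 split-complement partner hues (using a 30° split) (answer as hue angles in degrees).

Split-complementary hues sit 30° either side of the complement.
Complement of 329°: 329 + 180 = 509 → 509 − 360 = 149°
149 − 30 = 119°
149 + 30 = 179°

119° and 179°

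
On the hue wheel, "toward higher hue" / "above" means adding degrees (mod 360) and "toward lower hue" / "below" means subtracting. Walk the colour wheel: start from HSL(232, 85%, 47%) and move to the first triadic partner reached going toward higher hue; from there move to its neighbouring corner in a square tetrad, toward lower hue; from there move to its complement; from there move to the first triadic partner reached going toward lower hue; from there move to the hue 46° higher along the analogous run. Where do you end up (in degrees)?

triadic ↑ +120°: 232 + 120 = 352°
square ↓ −90°: 352 − 90 = 262°
complement +180°: 262 + 180 = 442 → 442 − 360 = 82°
triadic ↓ −120°: 82 − 120 = -38 → -38 + 360 = 322°
analog 46° ↑ +46°: 322 + 46 = 368 → 368 − 360 = 8°

8°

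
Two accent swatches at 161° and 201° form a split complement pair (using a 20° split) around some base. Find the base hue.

1°

The accents sit 20° either side of the complement, so the complement is their short-arc midpoint on the wheel.
Short-arc midpoint of 161° and 201°: 181°.
Base is 180° from the complement: 181 − 180 = 1°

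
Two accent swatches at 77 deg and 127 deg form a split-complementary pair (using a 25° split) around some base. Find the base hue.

The accents sit 25° either side of the complement, so the complement is their short-arc midpoint on the wheel.
Short-arc midpoint of 77° and 127°: 102°.
Base is 180° from the complement: 102 − 180 = -78 → -78 + 360 = 282°

282°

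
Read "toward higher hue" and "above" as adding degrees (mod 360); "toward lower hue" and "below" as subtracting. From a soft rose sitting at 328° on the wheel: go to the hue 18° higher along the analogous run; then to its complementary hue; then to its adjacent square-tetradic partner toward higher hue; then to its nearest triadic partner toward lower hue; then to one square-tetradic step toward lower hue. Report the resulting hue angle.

+18° (analog 18° ↑): 328 + 18 = 346°
+180° (complement): 346 + 180 = 526 → 526 − 360 = 166°
+90° (square ↑): 166 + 90 = 256°
−120° (triadic ↓): 256 − 120 = 136°
−90° (square ↓): 136 − 90 = 46°

46°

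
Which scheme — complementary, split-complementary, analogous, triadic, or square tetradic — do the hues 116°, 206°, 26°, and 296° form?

Sort the hues: 26°, 116°, 206°, 296°.
Successive gaps around the wheel: 90°, 90°, 90°, 90°.
Four hues every 90° form a square tetradic scheme.

square tetradic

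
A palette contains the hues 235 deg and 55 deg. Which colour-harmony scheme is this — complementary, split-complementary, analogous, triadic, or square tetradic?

Sort the hues: 55°, 235°.
Successive gaps around the wheel: 180°, 180°.
Two hues 180° apart are complementary.

complementary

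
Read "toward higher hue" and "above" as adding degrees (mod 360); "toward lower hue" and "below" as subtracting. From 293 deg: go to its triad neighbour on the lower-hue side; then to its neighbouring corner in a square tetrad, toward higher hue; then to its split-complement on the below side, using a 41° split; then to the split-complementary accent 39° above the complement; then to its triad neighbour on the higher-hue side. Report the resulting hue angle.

21°

293 − 120 = 173°   (triadic ↓)
173 + 90 = 263°   (square ↑)
263 + 139 = 402 → 402 − 360 = 42°   (split-comp 41° ↓)
42 + 219 = 261°   (split-comp 39° ↑)
261 + 120 = 381 → 381 − 360 = 21°   (triadic ↑)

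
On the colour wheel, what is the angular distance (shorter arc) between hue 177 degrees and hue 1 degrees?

|177 − 1| = 176.
176 ≤ 180, so the shorter arc is 176°.

176°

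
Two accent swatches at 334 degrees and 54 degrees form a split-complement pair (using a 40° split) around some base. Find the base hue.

The accents sit 40° either side of the complement, so the complement is their short-arc midpoint on the wheel.
Short-arc midpoint of 334° and 54°: 14°.
Base is 180° from the complement: 14 − 180 = -166 → -166 + 360 = 194°

194°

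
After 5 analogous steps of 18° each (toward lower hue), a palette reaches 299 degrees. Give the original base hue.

5 steps of 18° (toward lower hue) give a net shift of −90°.
Start = end − shift: 299 + 90 = 389 → 389 − 360 = 29°

29°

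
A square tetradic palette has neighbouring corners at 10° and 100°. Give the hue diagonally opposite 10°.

A square tetradic scheme places four hues 90° apart; opposite corners are 180° apart.
10 + 180 = 190°

190°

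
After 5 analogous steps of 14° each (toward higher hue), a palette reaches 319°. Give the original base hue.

5 steps of 14° (toward higher hue) give a net shift of +70°.
Start = end − shift: 319 − 70 = 249°

249°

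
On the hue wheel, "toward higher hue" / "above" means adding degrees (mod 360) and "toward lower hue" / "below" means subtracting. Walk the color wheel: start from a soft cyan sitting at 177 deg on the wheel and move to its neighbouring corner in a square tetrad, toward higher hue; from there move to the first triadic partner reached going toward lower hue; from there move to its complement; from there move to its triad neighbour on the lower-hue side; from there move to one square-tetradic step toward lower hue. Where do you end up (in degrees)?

+90° (square ↑): 177 + 90 = 267°
−120° (triadic ↓): 267 − 120 = 147°
+180° (complement): 147 + 180 = 327°
−120° (triadic ↓): 327 − 120 = 207°
−90° (square ↓): 207 − 90 = 117°

117°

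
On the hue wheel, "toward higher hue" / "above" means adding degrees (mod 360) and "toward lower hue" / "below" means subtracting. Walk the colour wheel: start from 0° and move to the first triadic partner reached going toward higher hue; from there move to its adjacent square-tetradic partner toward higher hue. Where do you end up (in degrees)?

210°

+120° (triadic ↑): 0 + 120 = 120°
+90° (square ↑): 120 + 90 = 210°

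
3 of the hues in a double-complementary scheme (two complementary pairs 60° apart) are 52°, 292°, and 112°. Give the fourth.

232°

A rectangular tetradic uses two complementary pairs 60° apart: offsets 0°, 60°, 180°, 240°.
Among {52°, 112°, 292°}, 292° and 112° are a 180° pair.
The remaining hue 52° needs its own complement: 52 + 180 = 232°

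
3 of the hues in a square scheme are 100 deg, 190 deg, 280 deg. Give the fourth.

A square tetradic scheme places four hues every 90°.
The full set through 100° is {10°, 100°, 190°, 280°}.
Given {100°, 190°, 280°}, the missing hue is 10°.

10°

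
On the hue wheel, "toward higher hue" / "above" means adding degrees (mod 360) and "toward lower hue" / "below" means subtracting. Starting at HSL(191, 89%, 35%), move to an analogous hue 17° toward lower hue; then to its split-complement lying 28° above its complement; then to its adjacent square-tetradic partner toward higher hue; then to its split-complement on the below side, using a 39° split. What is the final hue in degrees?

−17° (analog 17° ↓): 191 − 17 = 174°
+208° (split-comp 28° ↑): 174 + 208 = 382 → 382 − 360 = 22°
+90° (square ↑): 22 + 90 = 112°
+141° (split-comp 39° ↓): 112 + 141 = 253°

253°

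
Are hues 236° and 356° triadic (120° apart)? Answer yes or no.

yes

Angular distance: |236 − 356| = 120 = 120°.
Triadic (120° apart) requires 120°.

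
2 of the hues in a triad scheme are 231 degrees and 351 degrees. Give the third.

111°

A triad places three hues 120° apart.
The full set through 231° is {111°, 231°, 351°}.
Given {231°, 351°}, the missing hue is 111°.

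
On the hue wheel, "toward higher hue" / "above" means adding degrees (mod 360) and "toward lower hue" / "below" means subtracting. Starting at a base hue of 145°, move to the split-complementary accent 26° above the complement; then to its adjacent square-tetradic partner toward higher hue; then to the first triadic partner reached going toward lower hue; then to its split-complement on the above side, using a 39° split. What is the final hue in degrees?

+206° (split-comp 26° ↑): 145 + 206 = 351°
+90° (square ↑): 351 + 90 = 441 → 441 − 360 = 81°
−120° (triadic ↓): 81 − 120 = -39 → -39 + 360 = 321°
+219° (split-comp 39° ↑): 321 + 219 = 540 → 540 − 360 = 180°

180°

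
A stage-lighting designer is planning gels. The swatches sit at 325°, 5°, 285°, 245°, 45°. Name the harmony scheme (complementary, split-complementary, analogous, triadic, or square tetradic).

Sort the hues: 5°, 45°, 245°, 285°, 325°.
Successive gaps around the wheel: 40°, 200°, 40°, 40°, 40°.
A run of hues at equal small steps (40°) with one large closing gap is an analogous group.

analogous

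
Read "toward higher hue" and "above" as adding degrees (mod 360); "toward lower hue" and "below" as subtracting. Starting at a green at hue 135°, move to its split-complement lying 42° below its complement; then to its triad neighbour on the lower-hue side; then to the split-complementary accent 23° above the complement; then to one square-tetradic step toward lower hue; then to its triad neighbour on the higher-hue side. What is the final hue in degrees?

split-comp 42° ↓ +138°: 135 + 138 = 273°
triadic ↓ −120°: 273 − 120 = 153°
split-comp 23° ↑ +203°: 153 + 203 = 356°
square ↓ −90°: 356 − 90 = 266°
triadic ↑ +120°: 266 + 120 = 386 → 386 − 360 = 26°

26°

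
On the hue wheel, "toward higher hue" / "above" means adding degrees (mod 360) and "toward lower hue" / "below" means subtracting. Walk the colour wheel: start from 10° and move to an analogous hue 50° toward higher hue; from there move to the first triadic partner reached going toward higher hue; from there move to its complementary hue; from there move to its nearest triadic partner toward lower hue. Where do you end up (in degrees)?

240°

+50° (analog 50° ↑): 10 + 50 = 60°
+120° (triadic ↑): 60 + 120 = 180°
+180° (complement): 180 + 180 = 360 → 360 − 360 = 0°
−120° (triadic ↓): 0 − 120 = -120 → -120 + 360 = 240°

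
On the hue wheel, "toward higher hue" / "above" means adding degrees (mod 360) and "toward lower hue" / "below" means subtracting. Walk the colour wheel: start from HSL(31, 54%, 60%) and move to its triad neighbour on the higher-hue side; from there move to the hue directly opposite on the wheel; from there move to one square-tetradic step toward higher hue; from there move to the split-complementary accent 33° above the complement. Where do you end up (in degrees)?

274°

triadic ↑ +120°: 31 + 120 = 151°
complement +180°: 151 + 180 = 331°
square ↑ +90°: 331 + 90 = 421 → 421 − 360 = 61°
split-comp 33° ↑ +213°: 61 + 213 = 274°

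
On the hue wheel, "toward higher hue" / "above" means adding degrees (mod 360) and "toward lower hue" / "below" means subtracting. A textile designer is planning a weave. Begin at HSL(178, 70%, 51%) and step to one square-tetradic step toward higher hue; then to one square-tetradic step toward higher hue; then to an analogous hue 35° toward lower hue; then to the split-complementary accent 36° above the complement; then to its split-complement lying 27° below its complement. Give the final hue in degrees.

332°

square ↑ +90°: 178 + 90 = 268°
square ↑ +90°: 268 + 90 = 358°
analog 35° ↓ −35°: 358 − 35 = 323°
split-comp 36° ↑ +216°: 323 + 216 = 539 → 539 − 360 = 179°
split-comp 27° ↓ +153°: 179 + 153 = 332°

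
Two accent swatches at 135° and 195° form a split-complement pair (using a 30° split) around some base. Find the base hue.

345°

The accents sit 30° either side of the complement, so the complement is their short-arc midpoint on the wheel.
Short-arc midpoint of 135° and 195°: 165°.
Base is 180° from the complement: 165 − 180 = -15 → -15 + 360 = 345°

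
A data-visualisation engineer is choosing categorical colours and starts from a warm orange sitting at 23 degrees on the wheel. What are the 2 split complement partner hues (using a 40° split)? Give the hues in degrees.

Split-complementary hues sit 40° either side of the complement.
Complement of 23 degrees: 23 + 180 = 203°
203 − 40 = 163°
203 + 40 = 243°

163° and 243°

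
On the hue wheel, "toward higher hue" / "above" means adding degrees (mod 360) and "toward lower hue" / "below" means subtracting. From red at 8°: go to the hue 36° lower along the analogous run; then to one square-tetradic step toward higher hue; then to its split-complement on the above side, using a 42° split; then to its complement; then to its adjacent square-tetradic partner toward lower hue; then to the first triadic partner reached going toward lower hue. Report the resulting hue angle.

analog 36° ↓ −36°: 8 − 36 = -28 → -28 + 360 = 332°
square ↑ +90°: 332 + 90 = 422 → 422 − 360 = 62°
split-comp 42° ↑ +222°: 62 + 222 = 284°
complement +180°: 284 + 180 = 464 → 464 − 360 = 104°
square ↓ −90°: 104 − 90 = 14°
triadic ↓ −120°: 14 − 120 = -106 → -106 + 360 = 254°

254°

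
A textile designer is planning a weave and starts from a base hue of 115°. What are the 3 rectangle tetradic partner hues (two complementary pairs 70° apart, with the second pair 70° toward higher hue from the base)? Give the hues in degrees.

185°, 295°, 5°

A rectangular tetradic uses two complementary pairs 70° apart: offsets 0°, 70°, 180°, 250°.
115 + 70 = 185°
115 + 180 = 295°
115 + 250 = 365 → 365 − 360 = 5°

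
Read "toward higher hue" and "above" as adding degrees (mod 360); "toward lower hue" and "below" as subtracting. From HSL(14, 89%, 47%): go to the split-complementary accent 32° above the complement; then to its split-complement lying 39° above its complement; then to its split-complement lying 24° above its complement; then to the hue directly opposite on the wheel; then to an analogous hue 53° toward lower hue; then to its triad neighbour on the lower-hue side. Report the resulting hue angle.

14 + 212 = 226°   (split-comp 32° ↑)
226 + 219 = 445 → 445 − 360 = 85°   (split-comp 39° ↑)
85 + 204 = 289°   (split-comp 24° ↑)
289 + 180 = 469 → 469 − 360 = 109°   (complement)
109 − 53 = 56°   (analog 53° ↓)
56 − 120 = -64 → -64 + 360 = 296°   (triadic ↓)

296°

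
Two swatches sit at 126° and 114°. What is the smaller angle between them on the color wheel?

12°

|126 − 114| = 12.
12 ≤ 180, so the shorter arc is 12°.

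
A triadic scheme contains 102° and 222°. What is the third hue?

342°

A triad spaces three hues 120° apart.
The full set is {102°, 222°, 342°}.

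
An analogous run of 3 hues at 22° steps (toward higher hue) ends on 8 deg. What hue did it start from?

324°

2 steps of 22° (toward higher hue) give a net shift of +44°.
Start = end − shift: 8 − 44 = -36 → -36 + 360 = 324°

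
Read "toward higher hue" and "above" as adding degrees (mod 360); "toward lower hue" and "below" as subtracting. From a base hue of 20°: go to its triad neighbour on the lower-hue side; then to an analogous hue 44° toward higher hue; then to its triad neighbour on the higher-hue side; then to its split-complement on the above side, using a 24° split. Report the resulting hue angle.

−120° (triadic ↓): 20 − 120 = -100 → -100 + 360 = 260°
+44° (analog 44° ↑): 260 + 44 = 304°
+120° (triadic ↑): 304 + 120 = 424 → 424 − 360 = 64°
+204° (split-comp 24° ↑): 64 + 204 = 268°

268°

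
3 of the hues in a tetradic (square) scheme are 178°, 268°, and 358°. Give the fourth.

A square tetradic scheme places four hues every 90°.
The full set through 178° is {88°, 178°, 268°, 358°}.
Given {178°, 268°, 358°}, the missing hue is 88°.

88°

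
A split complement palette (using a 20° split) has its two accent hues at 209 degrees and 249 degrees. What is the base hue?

The accents sit 20° either side of the complement, so the complement is their short-arc midpoint on the wheel.
Short-arc midpoint of 209° and 249°: 229°.
Base is 180° from the complement: 229 − 180 = 49°

49°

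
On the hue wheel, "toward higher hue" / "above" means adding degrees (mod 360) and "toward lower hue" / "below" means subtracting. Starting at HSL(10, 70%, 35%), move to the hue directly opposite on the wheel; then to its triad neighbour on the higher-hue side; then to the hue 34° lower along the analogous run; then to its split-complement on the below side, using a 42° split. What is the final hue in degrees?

complement +180°: 10 + 180 = 190°
triadic ↑ +120°: 190 + 120 = 310°
analog 34° ↓ −34°: 310 − 34 = 276°
split-comp 42° ↓ +138°: 276 + 138 = 414 → 414 − 360 = 54°

54°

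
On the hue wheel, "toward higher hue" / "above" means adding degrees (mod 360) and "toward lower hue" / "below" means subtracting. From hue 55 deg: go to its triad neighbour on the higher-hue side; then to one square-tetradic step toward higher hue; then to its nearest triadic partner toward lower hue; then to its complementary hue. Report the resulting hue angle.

325°

55 + 120 = 175°   (triadic ↑)
175 + 90 = 265°   (square ↑)
265 − 120 = 145°   (triadic ↓)
145 + 180 = 325°   (complement)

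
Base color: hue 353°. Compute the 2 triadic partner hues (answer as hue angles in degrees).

353 + 120 = 473 → 473 − 360 = 113°
353 + 240 = 593 → 593 − 360 = 233°

113° and 233°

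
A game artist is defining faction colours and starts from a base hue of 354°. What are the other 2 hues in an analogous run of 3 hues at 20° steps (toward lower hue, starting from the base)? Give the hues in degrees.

Analogous hues sit every 20° along the wheel.
354 − 20 = 334°
354 − 40 = 314°

334° and 314°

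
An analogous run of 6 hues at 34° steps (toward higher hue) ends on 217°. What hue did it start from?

5 steps of 34° (toward higher hue) give a net shift of +170°.
Start = end − shift: 217 − 170 = 47°

47°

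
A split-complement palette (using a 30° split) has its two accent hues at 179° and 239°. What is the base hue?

The accents sit 30° either side of the complement, so the complement is their short-arc midpoint on the wheel.
Short-arc midpoint of 179° and 239°: 209°.
Base is 180° from the complement: 209 − 180 = 29°

29°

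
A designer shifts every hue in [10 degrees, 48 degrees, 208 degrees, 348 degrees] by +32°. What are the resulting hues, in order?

10 + 32 = 42°
48 + 32 = 80°
208 + 32 = 240°
348 + 32 = 380 → 380 − 360 = 20°

42°, 80°, 240°, 20°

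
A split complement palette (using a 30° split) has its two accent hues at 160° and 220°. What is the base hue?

10°

The accents sit 30° either side of the complement, so the complement is their short-arc midpoint on the wheel.
Short-arc midpoint of 160° and 220°: 190°.
Base is 180° from the complement: 190 − 180 = 10°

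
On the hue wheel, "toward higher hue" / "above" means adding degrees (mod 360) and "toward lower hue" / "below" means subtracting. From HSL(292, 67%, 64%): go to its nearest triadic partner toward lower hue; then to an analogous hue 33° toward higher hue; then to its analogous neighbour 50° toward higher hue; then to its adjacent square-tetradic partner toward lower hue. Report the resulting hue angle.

292 − 120 = 172°   (triadic ↓)
172 + 33 = 205°   (analog 33° ↑)
205 + 50 = 255°   (analog 50° ↑)
255 − 90 = 165°   (square ↓)

165°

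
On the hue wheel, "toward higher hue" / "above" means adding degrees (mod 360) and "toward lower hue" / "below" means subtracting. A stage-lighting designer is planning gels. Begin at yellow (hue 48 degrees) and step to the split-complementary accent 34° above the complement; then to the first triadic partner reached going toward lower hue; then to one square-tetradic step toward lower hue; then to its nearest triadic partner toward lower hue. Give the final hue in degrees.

292°

split-comp 34° ↑ +214°: 48 + 214 = 262°
triadic ↓ −120°: 262 − 120 = 142°
square ↓ −90°: 142 − 90 = 52°
triadic ↓ −120°: 52 − 120 = -68 → -68 + 360 = 292°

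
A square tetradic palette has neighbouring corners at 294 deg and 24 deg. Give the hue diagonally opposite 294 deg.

114°

A square tetradic scheme places four hues 90° apart; opposite corners are 180° apart.
294 + 180 = 474 → 474 − 360 = 114°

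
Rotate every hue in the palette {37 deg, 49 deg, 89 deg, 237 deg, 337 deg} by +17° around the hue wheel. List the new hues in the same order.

54°, 66°, 106°, 254°, 354°

37 + 17 = 54°
49 + 17 = 66°
89 + 17 = 106°
237 + 17 = 254°
337 + 17 = 354°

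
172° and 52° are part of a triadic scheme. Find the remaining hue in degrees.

A triad places three hues 120° apart.
The full set through 52° is {52°, 172°, 292°}.
Given {52°, 172°}, the missing hue is 292°.

292°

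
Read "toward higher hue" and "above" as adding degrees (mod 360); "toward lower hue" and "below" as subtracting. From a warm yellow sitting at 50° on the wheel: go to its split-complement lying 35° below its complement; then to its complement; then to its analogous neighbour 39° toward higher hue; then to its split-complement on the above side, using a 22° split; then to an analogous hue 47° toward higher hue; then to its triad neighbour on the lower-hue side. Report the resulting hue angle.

50 + 145 = 195°   (split-comp 35° ↓)
195 + 180 = 375 → 375 − 360 = 15°   (complement)
15 + 39 = 54°   (analog 39° ↑)
54 + 202 = 256°   (split-comp 22° ↑)
256 + 47 = 303°   (analog 47° ↑)
303 − 120 = 183°   (triadic ↓)

183°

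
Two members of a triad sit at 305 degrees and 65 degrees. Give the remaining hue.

185°

A triad spaces three hues 120° apart.
The full set is {65°, 185°, 305°}.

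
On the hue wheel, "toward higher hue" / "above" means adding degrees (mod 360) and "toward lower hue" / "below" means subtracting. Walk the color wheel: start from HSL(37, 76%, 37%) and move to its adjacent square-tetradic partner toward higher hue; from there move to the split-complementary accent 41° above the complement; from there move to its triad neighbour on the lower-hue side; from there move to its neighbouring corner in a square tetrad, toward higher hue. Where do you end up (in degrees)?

318°

square ↑ +90°: 37 + 90 = 127°
split-comp 41° ↑ +221°: 127 + 221 = 348°
triadic ↓ −120°: 348 − 120 = 228°
square ↑ +90°: 228 + 90 = 318°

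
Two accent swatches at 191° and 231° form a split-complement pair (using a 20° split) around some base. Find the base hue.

31°

The accents sit 20° either side of the complement, so the complement is their short-arc midpoint on the wheel.
Short-arc midpoint of 191° and 231°: 211°.
Base is 180° from the complement: 211 − 180 = 31°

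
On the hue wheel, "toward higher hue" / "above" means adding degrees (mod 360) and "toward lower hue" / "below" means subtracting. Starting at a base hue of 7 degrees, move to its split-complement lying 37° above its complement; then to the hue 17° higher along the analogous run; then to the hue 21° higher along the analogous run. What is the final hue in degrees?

262°

7 + 217 = 224°   (split-comp 37° ↑)
224 + 17 = 241°   (analog 17° ↑)
241 + 21 = 262°   (analog 21° ↑)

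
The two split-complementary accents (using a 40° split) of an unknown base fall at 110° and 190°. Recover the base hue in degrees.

The accents sit 40° either side of the complement, so the complement is their short-arc midpoint on the wheel.
Short-arc midpoint of 110° and 190°: 150°.
Base is 180° from the complement: 150 − 180 = -30 → -30 + 360 = 330°

330°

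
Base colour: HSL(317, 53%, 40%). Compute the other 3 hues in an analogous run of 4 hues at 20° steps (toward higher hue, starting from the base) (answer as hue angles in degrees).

337°, 357°, 17°

Analogous hues sit every 20° along the wheel.
317 + 20 = 337°
317 + 40 = 357°
317 + 60 = 377 → 377 − 360 = 17°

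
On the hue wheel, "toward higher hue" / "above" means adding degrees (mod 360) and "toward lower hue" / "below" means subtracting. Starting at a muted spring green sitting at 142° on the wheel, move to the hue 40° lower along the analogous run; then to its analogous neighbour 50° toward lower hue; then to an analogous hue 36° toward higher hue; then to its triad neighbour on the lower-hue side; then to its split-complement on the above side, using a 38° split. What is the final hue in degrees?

186°

−40° (analog 40° ↓): 142 − 40 = 102°
−50° (analog 50° ↓): 102 − 50 = 52°
+36° (analog 36° ↑): 52 + 36 = 88°
−120° (triadic ↓): 88 − 120 = -32 → -32 + 360 = 328°
+218° (split-comp 38° ↑): 328 + 218 = 546 → 546 − 360 = 186°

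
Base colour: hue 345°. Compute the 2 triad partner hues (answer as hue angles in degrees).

105° and 225°

A triad places three hues 120° apart.
345 + 120 = 465 → 465 − 360 = 105°
345 + 240 = 585 → 585 − 360 = 225°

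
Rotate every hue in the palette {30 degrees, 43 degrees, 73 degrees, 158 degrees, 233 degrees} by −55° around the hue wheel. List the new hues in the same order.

30 − 55 = -25 → -25 + 360 = 335°
43 − 55 = -12 → -12 + 360 = 348°
73 − 55 = 18°
158 − 55 = 103°
233 − 55 = 178°

335°, 348°, 18°, 103°, 178°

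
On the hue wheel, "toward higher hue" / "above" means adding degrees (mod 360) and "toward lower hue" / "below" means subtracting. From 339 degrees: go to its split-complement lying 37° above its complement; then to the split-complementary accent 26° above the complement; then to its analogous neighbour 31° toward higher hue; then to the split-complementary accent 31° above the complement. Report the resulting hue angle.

284°

split-comp 37° ↑ +217°: 339 + 217 = 556 → 556 − 360 = 196°
split-comp 26° ↑ +206°: 196 + 206 = 402 → 402 − 360 = 42°
analog 31° ↑ +31°: 42 + 31 = 73°
split-comp 31° ↑ +211°: 73 + 211 = 284°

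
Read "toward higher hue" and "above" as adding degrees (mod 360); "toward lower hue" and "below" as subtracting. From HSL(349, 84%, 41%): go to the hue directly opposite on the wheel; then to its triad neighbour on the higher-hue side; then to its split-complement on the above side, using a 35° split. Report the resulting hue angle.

144°

complement +180°: 349 + 180 = 529 → 529 − 360 = 169°
triadic ↑ +120°: 169 + 120 = 289°
split-comp 35° ↑ +215°: 289 + 215 = 504 → 504 − 360 = 144°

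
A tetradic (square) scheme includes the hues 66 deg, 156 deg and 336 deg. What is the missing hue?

A square tetradic scheme places four hues every 90°.
The full set through 66° is {66°, 156°, 246°, 336°}.
Given {66°, 156°, 336°}, the missing hue is 246°.

246°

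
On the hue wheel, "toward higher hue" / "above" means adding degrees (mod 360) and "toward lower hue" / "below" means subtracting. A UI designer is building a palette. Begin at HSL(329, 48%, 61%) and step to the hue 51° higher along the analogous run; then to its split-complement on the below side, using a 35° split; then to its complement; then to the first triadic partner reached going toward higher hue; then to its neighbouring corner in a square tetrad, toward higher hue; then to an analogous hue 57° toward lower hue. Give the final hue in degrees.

138°

+51° (analog 51° ↑): 329 + 51 = 380 → 380 − 360 = 20°
+145° (split-comp 35° ↓): 20 + 145 = 165°
+180° (complement): 165 + 180 = 345°
+120° (triadic ↑): 345 + 120 = 465 → 465 − 360 = 105°
+90° (square ↑): 105 + 90 = 195°
−57° (analog 57° ↓): 195 − 57 = 138°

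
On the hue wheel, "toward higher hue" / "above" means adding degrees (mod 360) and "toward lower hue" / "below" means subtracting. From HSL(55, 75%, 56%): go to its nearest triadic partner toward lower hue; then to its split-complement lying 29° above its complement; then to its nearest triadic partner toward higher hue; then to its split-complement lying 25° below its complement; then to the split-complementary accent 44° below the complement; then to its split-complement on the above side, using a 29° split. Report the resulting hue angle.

44°

−120° (triadic ↓): 55 − 120 = -65 → -65 + 360 = 295°
+209° (split-comp 29° ↑): 295 + 209 = 504 → 504 − 360 = 144°
+120° (triadic ↑): 144 + 120 = 264°
+155° (split-comp 25° ↓): 264 + 155 = 419 → 419 − 360 = 59°
+136° (split-comp 44° ↓): 59 + 136 = 195°
+209° (split-comp 29° ↑): 195 + 209 = 404 → 404 − 360 = 44°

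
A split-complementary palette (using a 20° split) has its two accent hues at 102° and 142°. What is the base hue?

The accents sit 20° either side of the complement, so the complement is their short-arc midpoint on the wheel.
Short-arc midpoint of 102° and 142°: 122°.
Base is 180° from the complement: 122 − 180 = -58 → -58 + 360 = 302°

302°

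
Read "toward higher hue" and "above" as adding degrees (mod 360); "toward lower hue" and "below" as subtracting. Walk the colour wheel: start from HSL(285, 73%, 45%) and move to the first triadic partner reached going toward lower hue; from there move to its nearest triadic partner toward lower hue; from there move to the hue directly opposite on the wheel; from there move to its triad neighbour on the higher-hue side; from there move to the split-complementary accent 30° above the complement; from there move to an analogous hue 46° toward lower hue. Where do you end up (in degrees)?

triadic ↓ −120°: 285 − 120 = 165°
triadic ↓ −120°: 165 − 120 = 45°
complement +180°: 45 + 180 = 225°
triadic ↑ +120°: 225 + 120 = 345°
split-comp 30° ↑ +210°: 345 + 210 = 555 → 555 − 360 = 195°
analog 46° ↓ −46°: 195 − 46 = 149°

149°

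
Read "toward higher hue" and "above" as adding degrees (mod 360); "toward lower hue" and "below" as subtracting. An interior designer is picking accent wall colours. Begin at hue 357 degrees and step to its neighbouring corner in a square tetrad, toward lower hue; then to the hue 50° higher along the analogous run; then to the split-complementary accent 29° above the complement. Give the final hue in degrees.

166°

−90° (square ↓): 357 − 90 = 267°
+50° (analog 50° ↑): 267 + 50 = 317°
+209° (split-comp 29° ↑): 317 + 209 = 526 → 526 − 360 = 166°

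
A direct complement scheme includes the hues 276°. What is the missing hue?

The complement sits 180° across the wheel.
The full set through 276° is {96°, 276°}.
Given {276°}, the missing hue is 96°.

96°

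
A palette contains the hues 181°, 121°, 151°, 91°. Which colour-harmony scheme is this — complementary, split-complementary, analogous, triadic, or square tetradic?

Sort the hues: 91°, 121°, 151°, 181°.
Successive gaps around the wheel: 30°, 30°, 30°, 270°.
A run of hues at equal small steps (30°) with one large closing gap is an analogous group.

analogous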